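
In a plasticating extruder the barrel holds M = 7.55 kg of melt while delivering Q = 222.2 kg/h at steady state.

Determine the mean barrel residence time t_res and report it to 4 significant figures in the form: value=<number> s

value=122.3 s

Convert throughput: Q = 222.2 kg/h = 222.2/3600 = 0.0617222 kg/s
Mean residence time: t_res = M/Q_s = 7.55 kg / 0.0617222 kg/s = 122.322 s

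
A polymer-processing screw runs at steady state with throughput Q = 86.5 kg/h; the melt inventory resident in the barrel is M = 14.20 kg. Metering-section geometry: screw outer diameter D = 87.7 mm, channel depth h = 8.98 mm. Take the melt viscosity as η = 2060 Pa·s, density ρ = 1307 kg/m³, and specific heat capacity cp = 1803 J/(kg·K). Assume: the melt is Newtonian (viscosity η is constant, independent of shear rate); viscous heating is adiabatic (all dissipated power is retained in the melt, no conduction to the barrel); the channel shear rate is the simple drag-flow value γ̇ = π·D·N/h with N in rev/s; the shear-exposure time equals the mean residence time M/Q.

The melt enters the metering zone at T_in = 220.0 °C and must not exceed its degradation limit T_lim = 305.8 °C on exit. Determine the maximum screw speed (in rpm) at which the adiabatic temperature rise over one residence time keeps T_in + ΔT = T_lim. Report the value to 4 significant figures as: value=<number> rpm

value=25.20 rpm

Q_s = Q / 3600 = 86.5 / 3600 = 0.0240278 kg/s
Mean residence time: t_res = M/Q_s = 14.20 kg / 0.0240278 kg/s = 590.983 s
Geometry in SI: D = 87.7 mm → 0.0877 m, h = 8.98 mm → 0.00898 m
ΔT_a = T_lim − T_in = 305.8 °C − 220.0 °C = 85.8 K
γ̇_max² = ΔT_a·ρ·cp/(η·t_res) = 85.8·1307·1803/(2060·590.983) = 166.08 s⁻²
γ̇_max = √166.08 = 12.8872 s⁻¹
N_max = γ̇_max h / (πD) = 12.8872·0.00898/(π·0.0877) = 0.420035 rev/s → ×60 = 25.2021 rpm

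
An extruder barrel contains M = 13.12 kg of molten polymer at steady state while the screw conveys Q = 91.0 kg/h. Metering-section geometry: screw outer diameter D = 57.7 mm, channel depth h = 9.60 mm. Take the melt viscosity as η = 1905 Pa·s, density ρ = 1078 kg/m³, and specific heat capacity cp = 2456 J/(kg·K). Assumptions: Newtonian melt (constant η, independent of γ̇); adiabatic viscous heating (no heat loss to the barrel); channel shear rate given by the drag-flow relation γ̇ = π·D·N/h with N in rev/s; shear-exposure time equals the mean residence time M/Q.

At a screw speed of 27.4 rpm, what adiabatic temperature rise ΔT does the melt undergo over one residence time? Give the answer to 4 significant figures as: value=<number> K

Throughput in SI: Q_s = 91.0 kg/h ÷ 3600 s/h = 0.0252778 kg/s
t_res = M / Q_s = 13.12 / 0.0252778 = 519.033 s
D = 57.7 mm = 0.0577 m;  h = 9.60 mm = 0.0096 m;  N = 27.4 rpm / 60 = 0.456667 rev/s
γ̇ = π·D·N / h = π · 0.0577 · 0.456667 / 0.0096 = 8.62291 s⁻¹
Adiabatic rise: ΔT = η γ̇² t_res / (ρ cp) = 1905·(8.62291)²·519.033 / (1078·2456) = 27.7684 K

value=27.77 K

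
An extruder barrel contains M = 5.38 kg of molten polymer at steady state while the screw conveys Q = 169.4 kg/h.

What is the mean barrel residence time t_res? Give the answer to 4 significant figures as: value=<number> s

value=114.3 s

Throughput in SI: Q_s = 169.4 kg/h ÷ 3600 s/h = 0.0470556 kg/s
t_res = M / Q_s = 5.38 ÷ 0.0470556 = 114.333 s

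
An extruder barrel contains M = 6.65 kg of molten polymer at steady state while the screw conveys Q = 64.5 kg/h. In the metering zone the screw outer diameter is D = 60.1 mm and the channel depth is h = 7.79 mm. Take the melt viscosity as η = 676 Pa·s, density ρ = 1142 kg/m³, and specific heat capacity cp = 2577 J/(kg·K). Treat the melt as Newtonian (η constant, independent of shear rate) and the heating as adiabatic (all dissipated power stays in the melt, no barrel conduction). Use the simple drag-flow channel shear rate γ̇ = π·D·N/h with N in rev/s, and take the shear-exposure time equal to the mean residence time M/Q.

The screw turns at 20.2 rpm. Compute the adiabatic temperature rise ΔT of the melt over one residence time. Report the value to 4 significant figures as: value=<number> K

Convert throughput: Q = 64.5 kg/h = 64.5/3600 = 0.0179167 kg/s
Mean residence time: t_res = M/Q_s = 6.65 kg / 0.0179167 kg/s = 371.163 s
D = 60.1 mm = 0.0601 m;  h = 7.79 mm = 0.00779 m;  N = 20.2 rpm / 60 = 0.336667 rev/s
γ̇ = π·D·N / h = π · 0.0601 · 0.336667 / 0.00779 = 8.15994 s⁻¹
ΔT = η·γ̇²·t_res/(ρ·cp) = [676 × 8.15994² × 371.163] / [1142 × 2577] = 5.67681 K

value=5.677 K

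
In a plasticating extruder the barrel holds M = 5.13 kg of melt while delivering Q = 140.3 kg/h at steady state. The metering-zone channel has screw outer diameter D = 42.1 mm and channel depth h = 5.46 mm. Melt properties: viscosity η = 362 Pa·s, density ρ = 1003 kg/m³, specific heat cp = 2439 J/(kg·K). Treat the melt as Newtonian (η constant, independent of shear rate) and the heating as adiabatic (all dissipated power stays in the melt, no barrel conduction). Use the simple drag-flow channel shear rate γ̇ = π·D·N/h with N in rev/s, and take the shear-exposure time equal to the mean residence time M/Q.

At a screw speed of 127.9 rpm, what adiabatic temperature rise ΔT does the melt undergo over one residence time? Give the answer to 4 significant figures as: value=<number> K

Q_s = Q / 3600 = 140.3 / 3600 = 0.0389722 kg/s
t_res = M / Q_s = 5.13 ÷ 0.0389722 = 131.632 s
Convert to SI: D = 0.0421 m, h = 0.00546 m, N = 127.9/60 = 2.13167 rev/s
γ̇ = π D N / h = (π)(0.0421)(2.13167) / 0.00546 = 51.6367 s⁻¹
Adiabatic rise: ΔT = η γ̇² t_res / (ρ cp) = 362·(51.6367)²·131.632 / (1003·2439) = 51.9368 K

value=51.94 K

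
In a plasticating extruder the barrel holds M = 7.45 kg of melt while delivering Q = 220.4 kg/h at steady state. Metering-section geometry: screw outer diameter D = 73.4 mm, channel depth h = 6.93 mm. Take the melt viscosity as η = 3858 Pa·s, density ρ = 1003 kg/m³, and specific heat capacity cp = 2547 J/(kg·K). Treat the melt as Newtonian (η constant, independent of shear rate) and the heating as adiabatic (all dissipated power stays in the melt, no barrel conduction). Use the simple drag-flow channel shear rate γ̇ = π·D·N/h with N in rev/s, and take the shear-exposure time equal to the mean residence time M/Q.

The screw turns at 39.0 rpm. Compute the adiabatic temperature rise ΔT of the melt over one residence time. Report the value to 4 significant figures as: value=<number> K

value=85.97 K

Throughput in SI: Q_s = 220.4 kg/h ÷ 3600 s/h = 0.0612222 kg/s
Mean residence time: t_res = M/Q_s = 7.45 kg / 0.0612222 kg/s = 121.688 s
Convert to SI: D = 0.0734 m, h = 0.00693 m, N = 39.0/60 = 0.65 rev/s
γ̇ = π·D·N / h = π · 0.0734 · 0.65 / 0.00693 = 21.6285 s⁻¹
ΔT = η·γ̇²·t_res/(ρ·cp) = [3858 × 21.6285² × 121.688] / [1003 × 2547] = 85.967 K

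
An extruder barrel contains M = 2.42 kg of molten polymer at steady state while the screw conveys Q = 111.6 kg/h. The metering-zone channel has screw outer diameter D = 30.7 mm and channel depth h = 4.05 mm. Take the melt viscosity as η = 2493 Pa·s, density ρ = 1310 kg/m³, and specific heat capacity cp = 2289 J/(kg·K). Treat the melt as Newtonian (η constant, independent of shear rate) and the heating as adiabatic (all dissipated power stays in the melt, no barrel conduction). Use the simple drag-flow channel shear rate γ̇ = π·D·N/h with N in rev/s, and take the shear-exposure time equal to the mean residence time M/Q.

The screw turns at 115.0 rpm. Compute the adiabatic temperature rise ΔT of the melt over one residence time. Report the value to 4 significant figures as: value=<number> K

Throughput in SI: Q_s = 111.6 kg/h ÷ 3600 s/h = 0.031 kg/s
t_res = M / Q_s = 2.42 ÷ 0.031 = 78.0645 s
D = 30.7 mm = 0.0307 m;  h = 4.05 mm = 0.00405 m;  N = 115.0 rpm / 60 = 1.91667 rev/s
γ̇ = π·D·N / h = π · 0.0307 · 1.91667 / 0.00405 = 45.6436 s⁻¹
ΔT = η·γ̇²·t_res / (ρ·cp) = 2493 · (45.6436)² · 78.0645 / (1310 · 2289) = 135.213 K

value=135.2 K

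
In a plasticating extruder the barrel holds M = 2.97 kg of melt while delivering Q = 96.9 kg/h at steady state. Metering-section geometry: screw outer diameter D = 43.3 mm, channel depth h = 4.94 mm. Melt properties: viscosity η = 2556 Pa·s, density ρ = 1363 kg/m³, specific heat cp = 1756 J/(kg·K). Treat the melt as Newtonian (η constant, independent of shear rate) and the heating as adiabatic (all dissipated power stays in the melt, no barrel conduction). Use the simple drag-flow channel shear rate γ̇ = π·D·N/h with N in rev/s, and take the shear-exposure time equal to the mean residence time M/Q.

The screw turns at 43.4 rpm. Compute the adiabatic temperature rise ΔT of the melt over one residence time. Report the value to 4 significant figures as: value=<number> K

Throughput in SI: Q_s = 96.9 kg/h ÷ 3600 s/h = 0.0269167 kg/s
t_res = M / Q_s = 2.97 ÷ 0.0269167 = 110.341 s
Convert to SI: D = 0.0433 m, h = 0.00494 m, N = 43.4/60 = 0.723333 rev/s
γ̇ = π D N / h = (π)(0.0433)(0.723333) / 0.00494 = 19.9182 s⁻¹
ΔT = η·γ̇²·t_res / (ρ·cp) = 2556 · (19.9182)² · 110.341 / (1363 · 1756) = 46.7492 K

value=46.75 K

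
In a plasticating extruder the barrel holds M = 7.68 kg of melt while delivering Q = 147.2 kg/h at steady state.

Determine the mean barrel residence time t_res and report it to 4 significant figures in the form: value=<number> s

value=187.8 s

Convert throughput: Q = 147.2 kg/h = 147.2/3600 = 0.0408889 kg/s
Mean residence time: t_res = M/Q_s = 7.68 kg / 0.0408889 kg/s = 187.826 s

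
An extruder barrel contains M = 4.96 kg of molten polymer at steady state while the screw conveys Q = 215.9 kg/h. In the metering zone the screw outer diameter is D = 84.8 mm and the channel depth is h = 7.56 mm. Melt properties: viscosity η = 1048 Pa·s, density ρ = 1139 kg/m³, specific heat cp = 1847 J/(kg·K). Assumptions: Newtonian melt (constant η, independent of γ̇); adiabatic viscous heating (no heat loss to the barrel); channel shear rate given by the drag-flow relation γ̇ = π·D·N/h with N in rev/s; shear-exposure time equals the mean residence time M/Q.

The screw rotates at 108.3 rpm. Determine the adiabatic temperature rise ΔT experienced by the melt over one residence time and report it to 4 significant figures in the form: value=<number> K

Throughput in SI: Q_s = 215.9 kg/h ÷ 3600 s/h = 0.0599722 kg/s
t_res = M / Q_s = 4.96 ÷ 0.0599722 = 82.705 s
Geometry in metres: D = 84.8 mm → 0.0848 m, h = 7.56 mm → 0.00756 m; screw speed N = 108.3 rpm = 1.805 rev/s
γ̇ = π·D·N / h = π · 0.0848 · 1.805 / 0.00756 = 63.6064 s⁻¹
Adiabatic rise: ΔT = η γ̇² t_res / (ρ cp) = 1048·(63.6064)²·82.705 / (1139·1847) = 166.688 K

value=166.7 K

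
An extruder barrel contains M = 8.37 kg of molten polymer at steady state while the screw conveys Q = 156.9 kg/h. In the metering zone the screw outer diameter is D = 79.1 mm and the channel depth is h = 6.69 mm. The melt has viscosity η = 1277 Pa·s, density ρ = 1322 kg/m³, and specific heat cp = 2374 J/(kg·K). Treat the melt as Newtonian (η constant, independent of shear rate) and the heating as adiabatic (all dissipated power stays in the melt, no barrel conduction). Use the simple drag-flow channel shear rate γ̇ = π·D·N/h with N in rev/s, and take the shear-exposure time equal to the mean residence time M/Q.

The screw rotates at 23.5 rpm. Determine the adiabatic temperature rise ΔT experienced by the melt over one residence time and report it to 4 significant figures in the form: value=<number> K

Throughput in SI: Q_s = 156.9 kg/h ÷ 3600 s/h = 0.0435833 kg/s
Mean residence time: t_res = M/Q_s = 8.37 kg / 0.0435833 kg/s = 192.046 s
Geometry in metres: D = 79.1 mm → 0.0791 m, h = 6.69 mm → 0.00669 m; screw speed N = 23.5 rpm = 0.391667 rev/s
γ̇ = π D N / h = (π)(0.0791)(0.391667) / 0.00669 = 14.5485 s⁻¹
ΔT = η·γ̇²·t_res/(ρ·cp) = [1277 × 14.5485² × 192.046] / [1322 × 2374] = 16.5393 K

value=16.54 K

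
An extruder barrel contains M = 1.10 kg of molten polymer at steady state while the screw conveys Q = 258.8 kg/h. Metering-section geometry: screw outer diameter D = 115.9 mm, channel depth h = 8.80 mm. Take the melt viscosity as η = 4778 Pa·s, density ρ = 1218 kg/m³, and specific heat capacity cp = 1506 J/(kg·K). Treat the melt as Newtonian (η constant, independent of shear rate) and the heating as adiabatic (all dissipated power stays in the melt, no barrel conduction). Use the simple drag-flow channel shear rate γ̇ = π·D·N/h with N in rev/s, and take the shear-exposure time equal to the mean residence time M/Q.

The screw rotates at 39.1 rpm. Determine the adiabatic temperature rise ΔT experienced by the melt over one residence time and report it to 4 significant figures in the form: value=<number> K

value=28.98 K

Convert throughput: Q = 258.8 kg/h = 258.8/3600 = 0.0718889 kg/s
t_res = M / Q_s = 1.10 ÷ 0.0718889 = 15.3014 s
Convert to SI: D = 0.1159 m, h = 0.0088 m, N = 39.1/60 = 0.651667 rev/s
γ̇ = π·D·N / h = π · 0.1159 · 0.651667 / 0.0088 = 26.9635 s⁻¹
Adiabatic rise: ΔT = η γ̇² t_res / (ρ cp) = 4778·(26.9635)²·15.3014 / (1218·1506) = 28.9772 K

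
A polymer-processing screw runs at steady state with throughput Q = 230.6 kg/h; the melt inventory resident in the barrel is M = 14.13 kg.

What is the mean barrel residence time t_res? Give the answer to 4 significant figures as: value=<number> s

Convert throughput: Q = 230.6 kg/h = 230.6/3600 = 0.0640556 kg/s
Mean residence time: t_res = M/Q_s = 14.13 kg / 0.0640556 kg/s = 220.59 s

value=220.6 s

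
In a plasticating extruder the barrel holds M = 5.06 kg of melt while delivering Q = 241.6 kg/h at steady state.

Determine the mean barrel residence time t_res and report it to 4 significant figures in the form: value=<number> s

value=75.40 s

Throughput in SI: Q_s = 241.6 kg/h ÷ 3600 s/h = 0.0671111 kg/s
t_res = M / Q_s = 5.06 ÷ 0.0671111 = 75.3974 s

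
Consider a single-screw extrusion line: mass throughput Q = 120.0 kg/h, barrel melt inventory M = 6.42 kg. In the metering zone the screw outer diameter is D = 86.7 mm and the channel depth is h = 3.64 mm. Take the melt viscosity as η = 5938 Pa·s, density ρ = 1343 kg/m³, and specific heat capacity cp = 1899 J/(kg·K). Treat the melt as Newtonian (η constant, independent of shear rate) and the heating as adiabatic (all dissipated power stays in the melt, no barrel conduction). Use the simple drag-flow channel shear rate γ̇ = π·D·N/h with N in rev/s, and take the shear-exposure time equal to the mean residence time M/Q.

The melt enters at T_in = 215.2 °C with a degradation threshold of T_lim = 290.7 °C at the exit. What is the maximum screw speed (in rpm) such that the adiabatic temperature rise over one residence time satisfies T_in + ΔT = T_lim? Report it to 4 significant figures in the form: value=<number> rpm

Convert throughput: Q = 120.0 kg/h = 120.0/3600 = 0.0333333 kg/s
t_res = M / Q_s = 6.42 ÷ 0.0333333 = 192.6 s
Geometry in SI: D = 86.7 mm → 0.0867 m, h = 3.64 mm → 0.00364 m
ΔT_a = T_lim − T_in = 290.7 − 215.2 = 75.5 K
Invert ΔT = ηγ̇²t_res/(ρcp) for γ̇: γ̇_max² = ΔT_a ρ cp / (η t_res) = 75.5·1343·1899 / (5938·192.6) = 168.365 s⁻²
γ̇_max = √168.365 = 12.9755 s⁻¹
N_max = γ̇_max h / (πD) = 12.9755·0.00364/(π·0.0867) = 0.173404 rev/s → ×60 = 10.4042 rpm

value=10.40 rpm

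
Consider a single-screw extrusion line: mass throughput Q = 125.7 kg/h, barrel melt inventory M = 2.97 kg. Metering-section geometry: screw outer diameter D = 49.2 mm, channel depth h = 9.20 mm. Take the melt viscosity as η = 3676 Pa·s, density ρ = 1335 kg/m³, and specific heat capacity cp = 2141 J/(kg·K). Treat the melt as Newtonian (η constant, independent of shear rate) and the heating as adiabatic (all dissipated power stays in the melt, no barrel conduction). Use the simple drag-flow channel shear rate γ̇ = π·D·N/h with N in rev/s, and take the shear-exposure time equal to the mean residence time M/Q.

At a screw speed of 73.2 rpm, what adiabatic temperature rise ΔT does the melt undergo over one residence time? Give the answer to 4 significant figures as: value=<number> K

Q_s = Q / 3600 = 125.7 / 3600 = 0.0349167 kg/s
t_res = M / Q_s = 2.97 / 0.0349167 = 85.0597 s
Convert to SI: D = 0.0492 m, h = 0.0092 m, N = 73.2/60 = 1.22 rev/s
γ̇ = π·D·N / h = π · 0.0492 · 1.22 / 0.0092 = 20.4968 s⁻¹
Adiabatic rise: ΔT = η γ̇² t_res / (ρ cp) = 3676·(20.4968)²·85.0597 / (1335·2141) = 45.9595 K

value=45.96 K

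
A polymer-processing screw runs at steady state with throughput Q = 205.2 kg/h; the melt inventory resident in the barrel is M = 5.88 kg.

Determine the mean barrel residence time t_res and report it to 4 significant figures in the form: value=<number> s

value=103.2 s

Throughput in SI: Q_s = 205.2 kg/h ÷ 3600 s/h = 0.057 kg/s
t_res = M / Q_s = 5.88 ÷ 0.057 = 103.158 s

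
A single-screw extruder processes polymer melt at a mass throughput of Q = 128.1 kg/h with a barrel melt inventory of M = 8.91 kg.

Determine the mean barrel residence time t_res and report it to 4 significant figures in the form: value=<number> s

value=250.4 s

Convert throughput: Q = 128.1 kg/h = 128.1/3600 = 0.0355833 kg/s
t_res = M / Q_s = 8.91 / 0.0355833 = 250.398 s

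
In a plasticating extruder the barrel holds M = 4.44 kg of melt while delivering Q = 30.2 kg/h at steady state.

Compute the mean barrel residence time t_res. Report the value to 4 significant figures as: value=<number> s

value=529.3 s

Q_s = Q / 3600 = 30.2 / 3600 = 0.00838889 kg/s
Mean residence time: t_res = M/Q_s = 4.44 kg / 0.00838889 kg/s = 529.272 s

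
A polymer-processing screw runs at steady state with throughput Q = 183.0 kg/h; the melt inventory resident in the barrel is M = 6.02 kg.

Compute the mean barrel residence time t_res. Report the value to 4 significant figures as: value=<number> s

Convert throughput: Q = 183.0 kg/h = 183.0/3600 = 0.0508333 kg/s
Mean residence time: t_res = M/Q_s = 6.02 kg / 0.0508333 kg/s = 118.426 s

value=118.4 s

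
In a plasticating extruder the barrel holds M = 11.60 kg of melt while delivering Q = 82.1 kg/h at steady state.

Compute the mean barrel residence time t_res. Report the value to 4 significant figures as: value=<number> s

Throughput in SI: Q_s = 82.1 kg/h ÷ 3600 s/h = 0.0228056 kg/s
t_res = M / Q_s = 11.60 ÷ 0.0228056 = 508.648 s

value=508.6 s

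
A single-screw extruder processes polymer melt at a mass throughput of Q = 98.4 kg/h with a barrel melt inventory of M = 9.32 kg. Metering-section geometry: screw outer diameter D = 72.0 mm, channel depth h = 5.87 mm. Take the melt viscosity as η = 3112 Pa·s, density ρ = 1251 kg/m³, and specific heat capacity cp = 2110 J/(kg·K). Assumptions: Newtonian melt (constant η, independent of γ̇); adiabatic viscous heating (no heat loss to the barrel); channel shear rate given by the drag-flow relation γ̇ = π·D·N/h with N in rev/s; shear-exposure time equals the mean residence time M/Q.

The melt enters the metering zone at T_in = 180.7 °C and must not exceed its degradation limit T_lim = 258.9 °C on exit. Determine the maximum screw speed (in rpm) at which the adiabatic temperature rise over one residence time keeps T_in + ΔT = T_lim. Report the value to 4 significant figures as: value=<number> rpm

Throughput in SI: Q_s = 98.4 kg/h ÷ 3600 s/h = 0.0273333 kg/s
Mean residence time: t_res = M/Q_s = 9.32 kg / 0.0273333 kg/s = 340.976 s
Geometry in SI: D = 72.0 mm → 0.072 m, h = 5.87 mm → 0.00587 m
ΔT_a = T_lim − T_in = 258.9 − 180.7 = 78.2 K
γ̇_max² = ΔT_a·ρ·cp / (η·t_res) = [78.2 × 1251 × 2110] / [3112 × 340.976] = 194.529 s⁻²
γ̇_max = sqrt(194.529) = 13.9474 s⁻¹
N_max = γ̇_max h / (πD) = 13.9474·0.00587/(π·0.072) = 0.361949 rev/s → ×60 = 21.7169 rpm

value=21.72 rpm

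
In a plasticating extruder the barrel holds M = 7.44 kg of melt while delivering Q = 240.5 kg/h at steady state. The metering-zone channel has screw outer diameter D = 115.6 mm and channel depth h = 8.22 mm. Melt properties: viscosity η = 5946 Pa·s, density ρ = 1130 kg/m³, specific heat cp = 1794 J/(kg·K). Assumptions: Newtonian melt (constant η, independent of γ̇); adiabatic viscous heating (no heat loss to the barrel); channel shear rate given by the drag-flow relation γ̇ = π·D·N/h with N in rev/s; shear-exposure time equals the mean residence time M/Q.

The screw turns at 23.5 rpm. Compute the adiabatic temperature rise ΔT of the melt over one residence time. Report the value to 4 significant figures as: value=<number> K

Convert throughput: Q = 240.5 kg/h = 240.5/3600 = 0.0668056 kg/s
t_res = M / Q_s = 7.44 ÷ 0.0668056 = 111.368 s
Convert to SI: D = 0.1156 m, h = 0.00822 m, N = 23.5/60 = 0.391667 rev/s
γ̇ = π D N / h = (π)(0.1156)(0.391667) / 0.00822 = 17.3042 s⁻¹
Adiabatic rise: ΔT = η γ̇² t_res / (ρ cp) = 5946·(17.3042)²·111.368 / (1130·1794) = 97.8114 K

value=97.81 K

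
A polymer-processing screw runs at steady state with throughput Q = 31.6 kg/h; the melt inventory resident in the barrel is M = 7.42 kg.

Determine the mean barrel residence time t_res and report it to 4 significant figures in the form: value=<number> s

Q_s = Q / 3600 = 31.6 / 3600 = 0.00877778 kg/s
t_res = M / Q_s = 7.42 / 0.00877778 = 845.316 s

value=845.3 s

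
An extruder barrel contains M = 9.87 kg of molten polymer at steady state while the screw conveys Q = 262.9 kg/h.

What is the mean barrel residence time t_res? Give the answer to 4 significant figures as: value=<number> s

value=135.2 s

Q_s = Q / 3600 = 262.9 / 3600 = 0.0730278 kg/s
t_res = M / Q_s = 9.87 / 0.0730278 = 135.154 s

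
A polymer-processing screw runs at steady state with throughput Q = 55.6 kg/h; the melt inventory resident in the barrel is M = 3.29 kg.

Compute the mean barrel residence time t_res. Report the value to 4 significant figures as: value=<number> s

value=213.0 s

Q_s = Q / 3600 = 55.6 / 3600 = 0.0154444 kg/s
t_res = M / Q_s = 3.29 ÷ 0.0154444 = 213.022 s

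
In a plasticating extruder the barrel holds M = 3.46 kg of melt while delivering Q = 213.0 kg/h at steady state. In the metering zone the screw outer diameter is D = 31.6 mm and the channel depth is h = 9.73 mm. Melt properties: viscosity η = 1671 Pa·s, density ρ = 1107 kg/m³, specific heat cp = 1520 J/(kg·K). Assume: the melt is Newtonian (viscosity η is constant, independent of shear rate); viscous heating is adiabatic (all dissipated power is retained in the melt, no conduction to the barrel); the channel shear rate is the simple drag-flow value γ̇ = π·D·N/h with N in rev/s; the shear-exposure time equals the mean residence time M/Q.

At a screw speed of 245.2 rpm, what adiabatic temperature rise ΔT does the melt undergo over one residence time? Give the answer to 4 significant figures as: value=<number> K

value=101.0 K

Convert throughput: Q = 213.0 kg/h = 213.0/3600 = 0.0591667 kg/s
t_res = M / Q_s = 3.46 ÷ 0.0591667 = 58.4789 s
D = 31.6 mm = 0.0316 m;  h = 9.73 mm = 0.00973 m;  N = 245.2 rpm / 60 = 4.08667 rev/s
Shear rate: γ̇ = πDN/h = π·0.0316·4.08667/0.00973 = 41.6959 s⁻¹
ΔT = η·γ̇²·t_res / (ρ·cp) = 1671 · (41.6959)² · 58.4789 / (1107 · 1520) = 100.965 K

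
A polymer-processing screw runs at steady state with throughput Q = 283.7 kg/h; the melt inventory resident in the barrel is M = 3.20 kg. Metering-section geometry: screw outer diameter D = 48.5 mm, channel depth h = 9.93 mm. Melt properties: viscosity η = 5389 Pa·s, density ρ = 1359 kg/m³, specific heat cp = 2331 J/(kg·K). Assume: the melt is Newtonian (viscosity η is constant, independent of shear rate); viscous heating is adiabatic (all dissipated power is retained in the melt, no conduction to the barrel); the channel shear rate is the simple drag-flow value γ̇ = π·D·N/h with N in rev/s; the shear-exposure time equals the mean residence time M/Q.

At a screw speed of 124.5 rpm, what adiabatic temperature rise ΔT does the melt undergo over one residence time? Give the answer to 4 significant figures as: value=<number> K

Throughput in SI: Q_s = 283.7 kg/h ÷ 3600 s/h = 0.0788056 kg/s
Mean residence time: t_res = M/Q_s = 3.20 kg / 0.0788056 kg/s = 40.6063 s
Convert to SI: D = 0.0485 m, h = 0.00993 m, N = 124.5/60 = 2.075 rev/s
γ̇ = π·D·N / h = π · 0.0485 · 2.075 / 0.00993 = 31.8391 s⁻¹
Adiabatic rise: ΔT = η γ̇² t_res / (ρ cp) = 5389·(31.8391)²·40.6063 / (1359·2331) = 70.0262 K

value=70.03 K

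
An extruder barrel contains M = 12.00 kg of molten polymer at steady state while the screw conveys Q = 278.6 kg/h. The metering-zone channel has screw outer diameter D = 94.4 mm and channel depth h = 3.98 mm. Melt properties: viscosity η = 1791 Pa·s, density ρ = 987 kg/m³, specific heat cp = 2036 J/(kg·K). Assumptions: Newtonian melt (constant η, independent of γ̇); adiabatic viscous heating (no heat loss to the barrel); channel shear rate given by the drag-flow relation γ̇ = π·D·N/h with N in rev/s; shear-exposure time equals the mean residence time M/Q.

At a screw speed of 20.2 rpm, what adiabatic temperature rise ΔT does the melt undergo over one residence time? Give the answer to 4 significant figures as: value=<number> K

value=86.97 K

Convert throughput: Q = 278.6 kg/h = 278.6/3600 = 0.0773889 kg/s
t_res = M / Q_s = 12.00 ÷ 0.0773889 = 155.061 s
D = 94.4 mm = 0.0944 m;  h = 3.98 mm = 0.00398 m;  N = 20.2 rpm / 60 = 0.336667 rev/s
γ̇ = π·D·N / h = π · 0.0944 · 0.336667 / 0.00398 = 25.0864 s⁻¹
ΔT = η·γ̇²·t_res / (ρ·cp) = 1791 · (25.0864)² · 155.061 / (987 · 2036) = 86.9723 K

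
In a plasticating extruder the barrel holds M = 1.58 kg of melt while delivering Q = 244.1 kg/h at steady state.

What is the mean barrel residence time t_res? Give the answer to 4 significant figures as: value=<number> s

value=23.30 s

Q_s = Q / 3600 = 244.1 / 3600 = 0.0678056 kg/s
t_res = M / Q_s = 1.58 ÷ 0.0678056 = 23.3019 s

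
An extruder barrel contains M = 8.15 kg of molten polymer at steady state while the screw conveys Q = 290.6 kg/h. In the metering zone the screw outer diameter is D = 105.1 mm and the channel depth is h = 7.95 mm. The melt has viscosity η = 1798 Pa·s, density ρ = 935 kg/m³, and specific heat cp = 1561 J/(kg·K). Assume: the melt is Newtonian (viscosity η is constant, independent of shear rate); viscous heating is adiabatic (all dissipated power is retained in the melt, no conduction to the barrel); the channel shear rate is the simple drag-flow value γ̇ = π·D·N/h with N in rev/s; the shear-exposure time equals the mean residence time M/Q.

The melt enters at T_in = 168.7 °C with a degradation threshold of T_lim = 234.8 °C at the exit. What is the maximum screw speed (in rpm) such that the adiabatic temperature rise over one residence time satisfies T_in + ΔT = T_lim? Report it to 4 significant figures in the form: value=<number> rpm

value=33.30 rpm

Convert throughput: Q = 290.6 kg/h = 290.6/3600 = 0.0807222 kg/s
t_res = M / Q_s = 8.15 ÷ 0.0807222 = 100.964 s
Geometry in SI: D = 105.1 mm → 0.1051 m, h = 7.95 mm → 0.00795 m
ΔT_a = T_lim − T_in = 234.8 °C − 168.7 °C = 66.1 K
Invert ΔT = ηγ̇²t_res/(ρcp) for γ̇: γ̇_max² = ΔT_a ρ cp / (η t_res) = 66.1·935·1561 / (1798·100.964) = 531.449 s⁻²
γ̇_max = sqrt(531.449) = 23.0532 s⁻¹
Solve γ̇ = πDN/h for N: N_max = γ̇_max·h/(π·D) = 23.0532 × 0.00795 / (π × 0.1051) = 0.555067 rev/s = 33.304 rpm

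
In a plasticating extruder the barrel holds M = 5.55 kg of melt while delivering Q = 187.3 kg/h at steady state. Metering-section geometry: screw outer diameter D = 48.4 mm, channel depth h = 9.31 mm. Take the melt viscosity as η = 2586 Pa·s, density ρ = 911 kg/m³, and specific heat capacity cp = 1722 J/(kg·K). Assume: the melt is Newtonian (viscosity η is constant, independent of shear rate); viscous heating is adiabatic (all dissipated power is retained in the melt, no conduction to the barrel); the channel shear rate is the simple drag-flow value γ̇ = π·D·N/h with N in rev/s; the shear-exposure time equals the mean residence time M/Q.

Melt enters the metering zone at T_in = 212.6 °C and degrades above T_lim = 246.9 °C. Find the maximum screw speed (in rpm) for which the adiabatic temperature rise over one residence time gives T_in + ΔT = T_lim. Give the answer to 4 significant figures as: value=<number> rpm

Q_s = Q / 3600 = 187.3 / 3600 = 0.0520278 kg/s
t_res = M / Q_s = 5.55 ÷ 0.0520278 = 106.674 s
Convert to metres: D = 0.0484 m, h = 0.00931 m
Allowable rise: ΔT_a = T_lim − T_in = 246.9 − 212.6 = 34.3 K
Invert ΔT = ηγ̇²t_res/(ρcp) for γ̇: γ̇_max² = ΔT_a ρ cp / (η t_res) = 34.3·911·1722 / (2586·106.674) = 195.056 s⁻²
Take the square root: γ̇_max = √(195.056) = 13.9662 s⁻¹
Solve γ̇ = πDN/h for N: N_max = γ̇_max·h/(π·D) = 13.9662 × 0.00931 / (π × 0.0484) = 0.855134 rev/s = 51.308 rpm

value=51.31 rpm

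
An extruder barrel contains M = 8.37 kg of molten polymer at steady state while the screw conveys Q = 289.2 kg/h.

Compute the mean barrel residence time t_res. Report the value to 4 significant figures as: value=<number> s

Throughput in SI: Q_s = 289.2 kg/h ÷ 3600 s/h = 0.0803333 kg/s
t_res = M / Q_s = 8.37 / 0.0803333 = 104.191 s

value=104.2 s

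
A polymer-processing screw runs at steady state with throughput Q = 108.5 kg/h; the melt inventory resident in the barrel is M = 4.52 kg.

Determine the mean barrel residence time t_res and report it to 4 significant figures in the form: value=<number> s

Throughput in SI: Q_s = 108.5 kg/h ÷ 3600 s/h = 0.0301389 kg/s
t_res = M / Q_s = 4.52 ÷ 0.0301389 = 149.972 s

value=150.0 s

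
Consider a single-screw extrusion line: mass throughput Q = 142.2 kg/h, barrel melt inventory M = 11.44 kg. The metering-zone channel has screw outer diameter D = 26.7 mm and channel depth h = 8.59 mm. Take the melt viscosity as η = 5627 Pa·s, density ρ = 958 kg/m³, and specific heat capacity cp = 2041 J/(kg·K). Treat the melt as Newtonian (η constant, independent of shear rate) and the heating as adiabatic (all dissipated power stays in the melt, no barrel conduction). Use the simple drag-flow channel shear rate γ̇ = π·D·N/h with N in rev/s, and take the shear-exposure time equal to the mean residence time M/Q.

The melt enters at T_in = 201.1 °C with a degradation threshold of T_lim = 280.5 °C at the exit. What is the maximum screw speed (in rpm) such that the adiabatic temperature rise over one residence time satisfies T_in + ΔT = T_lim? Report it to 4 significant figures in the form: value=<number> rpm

Throughput in SI: Q_s = 142.2 kg/h ÷ 3600 s/h = 0.0395 kg/s
Mean residence time: t_res = M/Q_s = 11.44 kg / 0.0395 kg/s = 289.62 s
D = 26.7 mm = 0.0267 m;  h = 8.59 mm = 0.00859 m
ΔT_a = T_lim − T_in = 280.5 °C − 201.1 °C = 79.4 K
Invert ΔT = ηγ̇²t_res/(ρcp) for γ̇: γ̇_max² = ΔT_a ρ cp / (η t_res) = 79.4·958·2041 / (5627·289.62) = 95.2628 s⁻²
Take the square root: γ̇_max = √(95.2628) = 9.76026 s⁻¹
Solve γ̇ = πDN/h for N: N_max = γ̇_max·h/(π·D) = 9.76026 × 0.00859 / (π × 0.0267) = 0.999525 rev/s = 59.9715 rpm

value=59.97 rpm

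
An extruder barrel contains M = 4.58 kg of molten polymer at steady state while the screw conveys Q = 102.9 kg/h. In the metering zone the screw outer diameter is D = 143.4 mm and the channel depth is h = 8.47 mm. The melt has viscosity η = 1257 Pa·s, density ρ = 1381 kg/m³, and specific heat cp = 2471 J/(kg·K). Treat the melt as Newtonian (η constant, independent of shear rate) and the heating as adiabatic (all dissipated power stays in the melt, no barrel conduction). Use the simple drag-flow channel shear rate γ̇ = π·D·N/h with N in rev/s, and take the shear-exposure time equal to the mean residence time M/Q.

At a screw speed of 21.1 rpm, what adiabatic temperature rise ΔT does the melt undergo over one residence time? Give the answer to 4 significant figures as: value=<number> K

Convert throughput: Q = 102.9 kg/h = 102.9/3600 = 0.0285833 kg/s
Mean residence time: t_res = M/Q_s = 4.58 kg / 0.0285833 kg/s = 160.233 s
Geometry in metres: D = 143.4 mm → 0.1434 m, h = 8.47 mm → 0.00847 m; screw speed N = 21.1 rpm = 0.351667 rev/s
γ̇ = π·D·N / h = π · 0.1434 · 0.351667 / 0.00847 = 18.7045 s⁻¹
Adiabatic rise: ΔT = η γ̇² t_res / (ρ cp) = 1257·(18.7045)²·160.233 / (1381·2471) = 20.6498 K

value=20.65 K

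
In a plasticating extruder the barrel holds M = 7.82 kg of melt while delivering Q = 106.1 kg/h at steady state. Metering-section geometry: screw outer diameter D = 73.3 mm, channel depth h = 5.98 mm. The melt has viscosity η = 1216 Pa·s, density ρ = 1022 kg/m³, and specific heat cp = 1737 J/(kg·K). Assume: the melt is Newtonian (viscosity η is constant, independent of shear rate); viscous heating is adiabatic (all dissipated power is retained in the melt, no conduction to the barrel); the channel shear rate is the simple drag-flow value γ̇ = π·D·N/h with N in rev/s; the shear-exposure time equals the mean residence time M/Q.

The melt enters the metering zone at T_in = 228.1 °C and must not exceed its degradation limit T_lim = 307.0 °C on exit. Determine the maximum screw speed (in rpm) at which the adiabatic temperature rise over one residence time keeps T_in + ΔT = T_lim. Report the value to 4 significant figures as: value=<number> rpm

value=32.46 rpm

Q_s = Q / 3600 = 106.1 / 3600 = 0.0294722 kg/s
Mean residence time: t_res = M/Q_s = 7.82 kg / 0.0294722 kg/s = 265.335 s
D = 73.3 mm = 0.0733 m;  h = 5.98 mm = 0.00598 m
ΔT_a = T_lim − T_in = 307.0 °C − 228.1 °C = 78.9 K
γ̇_max² = ΔT_a·ρ·cp / (η·t_res) = [78.9 × 1022 × 1737] / [1216 × 265.335] = 434.11 s⁻²
γ̇_max = sqrt(434.11) = 20.8353 s⁻¹
N_max = γ̇_max h / (πD) = 20.8353·0.00598/(π·0.0733) = 0.541063 rev/s → ×60 = 32.4638 rpm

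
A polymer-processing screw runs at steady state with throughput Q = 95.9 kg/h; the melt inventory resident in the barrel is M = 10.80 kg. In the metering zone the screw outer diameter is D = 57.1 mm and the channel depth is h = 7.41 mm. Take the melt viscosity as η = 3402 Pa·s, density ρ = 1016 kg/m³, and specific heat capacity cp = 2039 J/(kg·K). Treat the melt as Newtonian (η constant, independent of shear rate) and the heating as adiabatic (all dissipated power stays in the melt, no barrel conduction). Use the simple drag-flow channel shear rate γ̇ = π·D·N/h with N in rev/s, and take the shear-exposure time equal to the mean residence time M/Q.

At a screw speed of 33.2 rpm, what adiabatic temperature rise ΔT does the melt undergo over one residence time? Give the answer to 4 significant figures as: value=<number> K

value=119.5 K

Convert throughput: Q = 95.9 kg/h = 95.9/3600 = 0.0266389 kg/s
t_res = M / Q_s = 10.80 / 0.0266389 = 405.422 s
Convert to SI: D = 0.0571 m, h = 0.00741 m, N = 33.2/60 = 0.553333 rev/s
γ̇ = π·D·N / h = π · 0.0571 · 0.553333 / 0.00741 = 13.3954 s⁻¹
Adiabatic rise: ΔT = η γ̇² t_res / (ρ cp) = 3402·(13.3954)²·405.422 / (1016·2039) = 119.465 K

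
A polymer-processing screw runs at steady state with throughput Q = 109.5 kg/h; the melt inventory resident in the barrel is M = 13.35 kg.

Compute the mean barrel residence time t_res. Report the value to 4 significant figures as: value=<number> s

value=438.9 s

Throughput in SI: Q_s = 109.5 kg/h ÷ 3600 s/h = 0.0304167 kg/s
t_res = M / Q_s = 13.35 ÷ 0.0304167 = 438.904 s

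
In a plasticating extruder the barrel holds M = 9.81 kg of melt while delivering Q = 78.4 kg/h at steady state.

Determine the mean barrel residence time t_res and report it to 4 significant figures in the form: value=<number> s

Throughput in SI: Q_s = 78.4 kg/h ÷ 3600 s/h = 0.0217778 kg/s
Mean residence time: t_res = M/Q_s = 9.81 kg / 0.0217778 kg/s = 450.459 s

value=450.5 s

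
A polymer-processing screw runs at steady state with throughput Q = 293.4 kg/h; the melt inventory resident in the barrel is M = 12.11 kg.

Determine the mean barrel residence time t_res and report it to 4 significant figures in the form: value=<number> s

value=148.6 s

Throughput in SI: Q_s = 293.4 kg/h ÷ 3600 s/h = 0.0815 kg/s
Mean residence time: t_res = M/Q_s = 12.11 kg / 0.0815 kg/s = 148.589 s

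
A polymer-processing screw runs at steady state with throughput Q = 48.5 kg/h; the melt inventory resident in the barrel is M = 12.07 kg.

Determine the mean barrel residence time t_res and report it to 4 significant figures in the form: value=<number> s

value=895.9 s

Q_s = Q / 3600 = 48.5 / 3600 = 0.0134722 kg/s
t_res = M / Q_s = 12.07 / 0.0134722 = 895.918 s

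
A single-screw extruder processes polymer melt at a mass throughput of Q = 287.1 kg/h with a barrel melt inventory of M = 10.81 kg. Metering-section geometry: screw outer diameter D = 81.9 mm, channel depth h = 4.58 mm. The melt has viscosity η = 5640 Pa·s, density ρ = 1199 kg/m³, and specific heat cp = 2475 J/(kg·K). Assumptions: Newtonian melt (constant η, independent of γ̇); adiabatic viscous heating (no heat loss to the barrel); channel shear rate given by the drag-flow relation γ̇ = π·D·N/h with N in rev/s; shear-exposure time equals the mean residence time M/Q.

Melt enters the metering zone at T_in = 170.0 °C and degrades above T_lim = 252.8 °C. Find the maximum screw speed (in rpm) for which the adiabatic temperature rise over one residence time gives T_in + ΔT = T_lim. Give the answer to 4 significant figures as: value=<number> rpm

Convert throughput: Q = 287.1 kg/h = 287.1/3600 = 0.07975 kg/s
t_res = M / Q_s = 10.81 / 0.07975 = 135.549 s
D = 81.9 mm = 0.0819 m;  h = 4.58 mm = 0.00458 m
ΔT_a = T_lim − T_in = 252.8 °C − 170.0 °C = 82.8 K
γ̇_max² = ΔT_a·ρ·cp / (η·t_res) = [82.8 × 1199 × 2475] / [5640 × 135.549] = 321.404 s⁻²
γ̇_max = √321.404 = 17.9277 s⁻¹
Solve γ̇ = πDN/h for N: N_max = γ̇_max·h/(π·D) = 17.9277 × 0.00458 / (π × 0.0819) = 0.319122 rev/s = 19.1473 rpm

value=19.15 rpm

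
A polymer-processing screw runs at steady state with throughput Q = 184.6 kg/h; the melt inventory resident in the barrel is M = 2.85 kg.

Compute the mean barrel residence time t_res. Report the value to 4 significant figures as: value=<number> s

Convert throughput: Q = 184.6 kg/h = 184.6/3600 = 0.0512778 kg/s
t_res = M / Q_s = 2.85 / 0.0512778 = 55.5796 s

value=55.58 s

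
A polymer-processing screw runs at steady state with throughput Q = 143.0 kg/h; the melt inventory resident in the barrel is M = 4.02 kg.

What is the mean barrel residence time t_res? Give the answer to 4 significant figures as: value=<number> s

value=101.2 s

Throughput in SI: Q_s = 143.0 kg/h ÷ 3600 s/h = 0.0397222 kg/s
Mean residence time: t_res = M/Q_s = 4.02 kg / 0.0397222 kg/s = 101.203 s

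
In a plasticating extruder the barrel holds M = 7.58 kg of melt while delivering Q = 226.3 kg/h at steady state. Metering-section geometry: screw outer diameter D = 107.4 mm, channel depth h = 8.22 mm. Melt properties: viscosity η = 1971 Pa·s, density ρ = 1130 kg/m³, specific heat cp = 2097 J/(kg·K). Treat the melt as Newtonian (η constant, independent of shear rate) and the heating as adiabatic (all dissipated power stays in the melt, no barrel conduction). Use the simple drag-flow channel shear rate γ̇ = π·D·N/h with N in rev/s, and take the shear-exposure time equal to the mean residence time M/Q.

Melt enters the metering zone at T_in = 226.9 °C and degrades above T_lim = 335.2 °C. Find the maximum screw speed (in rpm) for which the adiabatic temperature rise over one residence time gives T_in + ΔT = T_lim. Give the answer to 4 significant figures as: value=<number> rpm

value=48.03 rpm

Convert throughput: Q = 226.3 kg/h = 226.3/3600 = 0.0628611 kg/s
t_res = M / Q_s = 7.58 ÷ 0.0628611 = 120.583 s
D = 107.4 mm = 0.1074 m;  h = 8.22 mm = 0.00822 m
ΔT_a = T_lim − T_in = 335.2 − 226.9 = 108.3 K
Invert ΔT = ηγ̇²t_res/(ρcp) for γ̇: γ̇_max² = ΔT_a ρ cp / (η t_res) = 108.3·1130·2097 / (1971·120.583) = 1079.77 s⁻²
Take the square root: γ̇_max = √(1079.77) = 32.8599 s⁻¹
N_max = γ̇_max h / (πD) = 32.8599·0.00822/(π·0.1074) = 0.800541 rev/s → ×60 = 48.0324 rpm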